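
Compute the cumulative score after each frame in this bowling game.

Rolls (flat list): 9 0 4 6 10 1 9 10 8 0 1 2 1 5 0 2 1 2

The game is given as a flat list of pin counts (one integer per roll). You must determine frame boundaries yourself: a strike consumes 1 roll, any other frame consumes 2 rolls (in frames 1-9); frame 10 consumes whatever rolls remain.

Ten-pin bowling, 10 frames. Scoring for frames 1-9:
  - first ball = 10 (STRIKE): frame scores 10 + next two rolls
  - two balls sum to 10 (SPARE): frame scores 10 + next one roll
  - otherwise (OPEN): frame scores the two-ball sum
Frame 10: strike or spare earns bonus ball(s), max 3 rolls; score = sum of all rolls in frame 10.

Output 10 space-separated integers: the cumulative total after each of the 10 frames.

Answer: 9 29 49 69 87 95 98 104 106 109

Derivation:
Frame 1: OPEN (9+0=9). Cumulative: 9
Frame 2: SPARE (4+6=10). 10 + next roll (10) = 20. Cumulative: 29
Frame 3: STRIKE. 10 + next two rolls (1+9) = 20. Cumulative: 49
Frame 4: SPARE (1+9=10). 10 + next roll (10) = 20. Cumulative: 69
Frame 5: STRIKE. 10 + next two rolls (8+0) = 18. Cumulative: 87
Frame 6: OPEN (8+0=8). Cumulative: 95
Frame 7: OPEN (1+2=3). Cumulative: 98
Frame 8: OPEN (1+5=6). Cumulative: 104
Frame 9: OPEN (0+2=2). Cumulative: 106
Frame 10: OPEN. Sum of all frame-10 rolls (1+2) = 3. Cumulative: 109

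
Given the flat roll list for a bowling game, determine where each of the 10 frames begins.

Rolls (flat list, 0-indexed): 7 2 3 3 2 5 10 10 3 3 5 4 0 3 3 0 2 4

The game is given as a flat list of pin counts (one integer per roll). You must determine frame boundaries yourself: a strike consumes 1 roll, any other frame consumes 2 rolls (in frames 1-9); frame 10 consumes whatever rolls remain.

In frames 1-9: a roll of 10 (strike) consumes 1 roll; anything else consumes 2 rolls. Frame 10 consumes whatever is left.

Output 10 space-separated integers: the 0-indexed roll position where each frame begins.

Frame 1 starts at roll index 0: rolls=7,2 (sum=9), consumes 2 rolls
Frame 2 starts at roll index 2: rolls=3,3 (sum=6), consumes 2 rolls
Frame 3 starts at roll index 4: rolls=2,5 (sum=7), consumes 2 rolls
Frame 4 starts at roll index 6: roll=10 (strike), consumes 1 roll
Frame 5 starts at roll index 7: roll=10 (strike), consumes 1 roll
Frame 6 starts at roll index 8: rolls=3,3 (sum=6), consumes 2 rolls
Frame 7 starts at roll index 10: rolls=5,4 (sum=9), consumes 2 rolls
Frame 8 starts at roll index 12: rolls=0,3 (sum=3), consumes 2 rolls
Frame 9 starts at roll index 14: rolls=3,0 (sum=3), consumes 2 rolls
Frame 10 starts at roll index 16: 2 remaining rolls

Answer: 0 2 4 6 7 8 10 12 14 16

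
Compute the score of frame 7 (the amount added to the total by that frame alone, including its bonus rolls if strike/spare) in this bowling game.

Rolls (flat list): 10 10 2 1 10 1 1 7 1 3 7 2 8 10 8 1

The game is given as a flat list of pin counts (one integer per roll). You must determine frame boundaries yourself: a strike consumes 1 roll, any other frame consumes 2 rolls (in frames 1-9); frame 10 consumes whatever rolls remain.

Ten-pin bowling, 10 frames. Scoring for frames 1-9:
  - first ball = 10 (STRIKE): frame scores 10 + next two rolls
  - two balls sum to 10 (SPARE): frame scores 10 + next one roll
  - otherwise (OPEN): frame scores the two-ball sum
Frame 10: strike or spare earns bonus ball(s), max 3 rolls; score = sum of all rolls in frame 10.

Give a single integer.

Frame 1: STRIKE. 10 + next two rolls (10+2) = 22. Cumulative: 22
Frame 2: STRIKE. 10 + next two rolls (2+1) = 13. Cumulative: 35
Frame 3: OPEN (2+1=3). Cumulative: 38
Frame 4: STRIKE. 10 + next two rolls (1+1) = 12. Cumulative: 50
Frame 5: OPEN (1+1=2). Cumulative: 52
Frame 6: OPEN (7+1=8). Cumulative: 60
Frame 7: SPARE (3+7=10). 10 + next roll (2) = 12. Cumulative: 72
Frame 8: SPARE (2+8=10). 10 + next roll (10) = 20. Cumulative: 92
Frame 9: STRIKE. 10 + next two rolls (8+1) = 19. Cumulative: 111

Answer: 12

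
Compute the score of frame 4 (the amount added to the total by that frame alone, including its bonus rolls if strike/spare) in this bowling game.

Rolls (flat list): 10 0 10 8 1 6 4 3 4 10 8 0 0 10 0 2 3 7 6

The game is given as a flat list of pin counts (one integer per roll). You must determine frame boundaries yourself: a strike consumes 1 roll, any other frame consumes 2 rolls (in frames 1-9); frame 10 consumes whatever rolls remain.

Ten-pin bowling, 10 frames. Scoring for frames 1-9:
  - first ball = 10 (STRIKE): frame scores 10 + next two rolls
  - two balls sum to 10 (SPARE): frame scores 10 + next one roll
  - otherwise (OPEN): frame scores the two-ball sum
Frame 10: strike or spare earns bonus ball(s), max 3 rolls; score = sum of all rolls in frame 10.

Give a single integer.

Frame 1: STRIKE. 10 + next two rolls (0+10) = 20. Cumulative: 20
Frame 2: SPARE (0+10=10). 10 + next roll (8) = 18. Cumulative: 38
Frame 3: OPEN (8+1=9). Cumulative: 47
Frame 4: SPARE (6+4=10). 10 + next roll (3) = 13. Cumulative: 60
Frame 5: OPEN (3+4=7). Cumulative: 67
Frame 6: STRIKE. 10 + next two rolls (8+0) = 18. Cumulative: 85

Answer: 13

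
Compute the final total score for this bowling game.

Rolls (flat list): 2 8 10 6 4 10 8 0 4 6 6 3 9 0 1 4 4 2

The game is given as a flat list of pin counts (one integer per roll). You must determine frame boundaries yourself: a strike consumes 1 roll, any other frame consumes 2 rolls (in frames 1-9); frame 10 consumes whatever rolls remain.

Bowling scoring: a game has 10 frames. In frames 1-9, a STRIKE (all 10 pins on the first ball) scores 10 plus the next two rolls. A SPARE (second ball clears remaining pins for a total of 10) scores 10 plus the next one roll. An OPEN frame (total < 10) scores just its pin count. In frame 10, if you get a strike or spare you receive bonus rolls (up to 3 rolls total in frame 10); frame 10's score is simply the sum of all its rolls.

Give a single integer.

Answer: 131

Derivation:
Frame 1: SPARE (2+8=10). 10 + next roll (10) = 20. Cumulative: 20
Frame 2: STRIKE. 10 + next two rolls (6+4) = 20. Cumulative: 40
Frame 3: SPARE (6+4=10). 10 + next roll (10) = 20. Cumulative: 60
Frame 4: STRIKE. 10 + next two rolls (8+0) = 18. Cumulative: 78
Frame 5: OPEN (8+0=8). Cumulative: 86
Frame 6: SPARE (4+6=10). 10 + next roll (6) = 16. Cumulative: 102
Frame 7: OPEN (6+3=9). Cumulative: 111
Frame 8: OPEN (9+0=9). Cumulative: 120
Frame 9: OPEN (1+4=5). Cumulative: 125
Frame 10: OPEN. Sum of all frame-10 rolls (4+2) = 6. Cumulative: 131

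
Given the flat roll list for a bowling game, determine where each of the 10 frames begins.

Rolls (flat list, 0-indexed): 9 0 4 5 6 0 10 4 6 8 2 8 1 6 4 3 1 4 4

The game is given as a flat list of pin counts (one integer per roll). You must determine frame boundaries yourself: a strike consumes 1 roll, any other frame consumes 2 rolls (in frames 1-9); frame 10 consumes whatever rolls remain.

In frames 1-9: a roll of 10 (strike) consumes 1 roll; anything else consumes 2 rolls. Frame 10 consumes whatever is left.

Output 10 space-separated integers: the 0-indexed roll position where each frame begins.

Frame 1 starts at roll index 0: rolls=9,0 (sum=9), consumes 2 rolls
Frame 2 starts at roll index 2: rolls=4,5 (sum=9), consumes 2 rolls
Frame 3 starts at roll index 4: rolls=6,0 (sum=6), consumes 2 rolls
Frame 4 starts at roll index 6: roll=10 (strike), consumes 1 roll
Frame 5 starts at roll index 7: rolls=4,6 (sum=10), consumes 2 rolls
Frame 6 starts at roll index 9: rolls=8,2 (sum=10), consumes 2 rolls
Frame 7 starts at roll index 11: rolls=8,1 (sum=9), consumes 2 rolls
Frame 8 starts at roll index 13: rolls=6,4 (sum=10), consumes 2 rolls
Frame 9 starts at roll index 15: rolls=3,1 (sum=4), consumes 2 rolls
Frame 10 starts at roll index 17: 2 remaining rolls

Answer: 0 2 4 6 7 9 11 13 15 17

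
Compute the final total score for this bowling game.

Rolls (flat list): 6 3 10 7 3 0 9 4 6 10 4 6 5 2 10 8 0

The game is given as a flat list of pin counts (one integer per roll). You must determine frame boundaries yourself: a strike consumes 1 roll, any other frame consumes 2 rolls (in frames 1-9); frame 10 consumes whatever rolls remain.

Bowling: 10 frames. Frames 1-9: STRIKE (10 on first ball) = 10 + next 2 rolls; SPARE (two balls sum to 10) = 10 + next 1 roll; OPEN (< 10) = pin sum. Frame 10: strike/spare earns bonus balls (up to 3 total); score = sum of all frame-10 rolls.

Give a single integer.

Frame 1: OPEN (6+3=9). Cumulative: 9
Frame 2: STRIKE. 10 + next two rolls (7+3) = 20. Cumulative: 29
Frame 3: SPARE (7+3=10). 10 + next roll (0) = 10. Cumulative: 39
Frame 4: OPEN (0+9=9). Cumulative: 48
Frame 5: SPARE (4+6=10). 10 + next roll (10) = 20. Cumulative: 68
Frame 6: STRIKE. 10 + next two rolls (4+6) = 20. Cumulative: 88
Frame 7: SPARE (4+6=10). 10 + next roll (5) = 15. Cumulative: 103
Frame 8: OPEN (5+2=7). Cumulative: 110
Frame 9: STRIKE. 10 + next two rolls (8+0) = 18. Cumulative: 128
Frame 10: OPEN. Sum of all frame-10 rolls (8+0) = 8. Cumulative: 136

Answer: 136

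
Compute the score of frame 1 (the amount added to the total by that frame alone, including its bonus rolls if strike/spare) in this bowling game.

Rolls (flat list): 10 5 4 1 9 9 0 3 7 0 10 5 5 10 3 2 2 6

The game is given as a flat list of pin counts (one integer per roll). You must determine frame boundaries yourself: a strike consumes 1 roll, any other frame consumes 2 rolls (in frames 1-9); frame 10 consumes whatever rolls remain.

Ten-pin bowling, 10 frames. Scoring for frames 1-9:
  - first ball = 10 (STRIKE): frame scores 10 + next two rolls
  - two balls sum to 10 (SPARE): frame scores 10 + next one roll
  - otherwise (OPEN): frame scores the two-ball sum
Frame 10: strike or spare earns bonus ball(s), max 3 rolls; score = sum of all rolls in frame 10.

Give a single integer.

Answer: 19

Derivation:
Frame 1: STRIKE. 10 + next two rolls (5+4) = 19. Cumulative: 19
Frame 2: OPEN (5+4=9). Cumulative: 28
Frame 3: SPARE (1+9=10). 10 + next roll (9) = 19. Cumulative: 47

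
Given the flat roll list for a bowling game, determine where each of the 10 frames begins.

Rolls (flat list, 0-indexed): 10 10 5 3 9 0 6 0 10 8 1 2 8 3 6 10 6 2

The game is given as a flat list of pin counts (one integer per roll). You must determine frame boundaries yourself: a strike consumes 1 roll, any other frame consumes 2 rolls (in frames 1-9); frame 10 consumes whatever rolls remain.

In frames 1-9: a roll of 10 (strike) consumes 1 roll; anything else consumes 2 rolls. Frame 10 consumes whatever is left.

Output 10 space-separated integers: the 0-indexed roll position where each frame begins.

Answer: 0 1 2 4 6 8 9 11 13 15

Derivation:
Frame 1 starts at roll index 0: roll=10 (strike), consumes 1 roll
Frame 2 starts at roll index 1: roll=10 (strike), consumes 1 roll
Frame 3 starts at roll index 2: rolls=5,3 (sum=8), consumes 2 rolls
Frame 4 starts at roll index 4: rolls=9,0 (sum=9), consumes 2 rolls
Frame 5 starts at roll index 6: rolls=6,0 (sum=6), consumes 2 rolls
Frame 6 starts at roll index 8: roll=10 (strike), consumes 1 roll
Frame 7 starts at roll index 9: rolls=8,1 (sum=9), consumes 2 rolls
Frame 8 starts at roll index 11: rolls=2,8 (sum=10), consumes 2 rolls
Frame 9 starts at roll index 13: rolls=3,6 (sum=9), consumes 2 rolls
Frame 10 starts at roll index 15: 3 remaining rolls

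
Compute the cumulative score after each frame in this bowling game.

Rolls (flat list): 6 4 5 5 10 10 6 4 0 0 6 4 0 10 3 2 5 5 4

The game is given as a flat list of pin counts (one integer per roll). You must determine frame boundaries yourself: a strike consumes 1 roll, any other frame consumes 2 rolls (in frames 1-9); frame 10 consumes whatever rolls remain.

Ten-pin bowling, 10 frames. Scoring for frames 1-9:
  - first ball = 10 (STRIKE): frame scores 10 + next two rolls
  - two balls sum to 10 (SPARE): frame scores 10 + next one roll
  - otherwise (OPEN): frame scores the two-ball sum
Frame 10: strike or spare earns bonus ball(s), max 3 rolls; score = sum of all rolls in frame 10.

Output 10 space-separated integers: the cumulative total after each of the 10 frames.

Answer: 15 35 61 81 91 91 101 114 119 133

Derivation:
Frame 1: SPARE (6+4=10). 10 + next roll (5) = 15. Cumulative: 15
Frame 2: SPARE (5+5=10). 10 + next roll (10) = 20. Cumulative: 35
Frame 3: STRIKE. 10 + next two rolls (10+6) = 26. Cumulative: 61
Frame 4: STRIKE. 10 + next two rolls (6+4) = 20. Cumulative: 81
Frame 5: SPARE (6+4=10). 10 + next roll (0) = 10. Cumulative: 91
Frame 6: OPEN (0+0=0). Cumulative: 91
Frame 7: SPARE (6+4=10). 10 + next roll (0) = 10. Cumulative: 101
Frame 8: SPARE (0+10=10). 10 + next roll (3) = 13. Cumulative: 114
Frame 9: OPEN (3+2=5). Cumulative: 119
Frame 10: SPARE. Sum of all frame-10 rolls (5+5+4) = 14. Cumulative: 133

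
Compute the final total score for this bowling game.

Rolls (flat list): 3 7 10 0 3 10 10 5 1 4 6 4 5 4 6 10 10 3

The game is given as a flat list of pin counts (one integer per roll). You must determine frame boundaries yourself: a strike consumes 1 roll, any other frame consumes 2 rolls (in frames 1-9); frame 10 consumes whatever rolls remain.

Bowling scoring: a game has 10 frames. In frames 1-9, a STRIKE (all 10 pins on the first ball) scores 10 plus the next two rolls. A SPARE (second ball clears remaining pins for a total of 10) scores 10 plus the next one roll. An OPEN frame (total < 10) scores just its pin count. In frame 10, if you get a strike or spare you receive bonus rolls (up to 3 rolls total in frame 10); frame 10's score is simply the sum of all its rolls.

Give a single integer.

Answer: 149

Derivation:
Frame 1: SPARE (3+7=10). 10 + next roll (10) = 20. Cumulative: 20
Frame 2: STRIKE. 10 + next two rolls (0+3) = 13. Cumulative: 33
Frame 3: OPEN (0+3=3). Cumulative: 36
Frame 4: STRIKE. 10 + next two rolls (10+5) = 25. Cumulative: 61
Frame 5: STRIKE. 10 + next two rolls (5+1) = 16. Cumulative: 77
Frame 6: OPEN (5+1=6). Cumulative: 83
Frame 7: SPARE (4+6=10). 10 + next roll (4) = 14. Cumulative: 97
Frame 8: OPEN (4+5=9). Cumulative: 106
Frame 9: SPARE (4+6=10). 10 + next roll (10) = 20. Cumulative: 126
Frame 10: STRIKE. Sum of all frame-10 rolls (10+10+3) = 23. Cumulative: 149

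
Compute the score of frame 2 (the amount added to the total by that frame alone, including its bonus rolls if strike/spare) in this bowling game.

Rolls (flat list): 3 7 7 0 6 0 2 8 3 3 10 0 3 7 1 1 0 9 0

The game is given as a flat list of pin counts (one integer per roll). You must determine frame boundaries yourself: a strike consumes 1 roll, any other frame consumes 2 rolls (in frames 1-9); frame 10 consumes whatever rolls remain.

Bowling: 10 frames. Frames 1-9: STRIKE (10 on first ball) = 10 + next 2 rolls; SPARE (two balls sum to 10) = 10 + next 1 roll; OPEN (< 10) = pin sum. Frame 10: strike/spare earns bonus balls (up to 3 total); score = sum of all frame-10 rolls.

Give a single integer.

Frame 1: SPARE (3+7=10). 10 + next roll (7) = 17. Cumulative: 17
Frame 2: OPEN (7+0=7). Cumulative: 24
Frame 3: OPEN (6+0=6). Cumulative: 30
Frame 4: SPARE (2+8=10). 10 + next roll (3) = 13. Cumulative: 43

Answer: 7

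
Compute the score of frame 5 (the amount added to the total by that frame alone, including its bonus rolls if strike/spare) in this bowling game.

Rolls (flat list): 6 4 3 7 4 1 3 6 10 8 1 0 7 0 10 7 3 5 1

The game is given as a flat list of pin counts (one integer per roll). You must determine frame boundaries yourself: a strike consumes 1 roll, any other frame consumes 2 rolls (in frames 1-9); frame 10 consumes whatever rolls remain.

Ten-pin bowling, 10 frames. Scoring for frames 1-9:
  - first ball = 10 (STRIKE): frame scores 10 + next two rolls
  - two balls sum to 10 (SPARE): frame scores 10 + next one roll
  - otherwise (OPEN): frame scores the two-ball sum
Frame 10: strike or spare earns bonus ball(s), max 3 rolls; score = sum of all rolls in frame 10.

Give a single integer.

Frame 1: SPARE (6+4=10). 10 + next roll (3) = 13. Cumulative: 13
Frame 2: SPARE (3+7=10). 10 + next roll (4) = 14. Cumulative: 27
Frame 3: OPEN (4+1=5). Cumulative: 32
Frame 4: OPEN (3+6=9). Cumulative: 41
Frame 5: STRIKE. 10 + next two rolls (8+1) = 19. Cumulative: 60
Frame 6: OPEN (8+1=9). Cumulative: 69
Frame 7: OPEN (0+7=7). Cumulative: 76

Answer: 19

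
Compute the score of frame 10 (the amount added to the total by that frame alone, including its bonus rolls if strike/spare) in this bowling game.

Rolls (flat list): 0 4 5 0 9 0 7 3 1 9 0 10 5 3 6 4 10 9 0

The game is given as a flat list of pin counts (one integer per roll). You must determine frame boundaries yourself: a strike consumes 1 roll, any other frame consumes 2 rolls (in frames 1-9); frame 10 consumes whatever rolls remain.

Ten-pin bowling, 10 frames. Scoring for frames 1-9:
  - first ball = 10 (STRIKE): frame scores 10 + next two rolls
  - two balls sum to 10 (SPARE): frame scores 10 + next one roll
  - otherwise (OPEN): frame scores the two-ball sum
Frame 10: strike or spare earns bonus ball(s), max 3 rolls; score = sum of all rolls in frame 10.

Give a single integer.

Frame 1: OPEN (0+4=4). Cumulative: 4
Frame 2: OPEN (5+0=5). Cumulative: 9
Frame 3: OPEN (9+0=9). Cumulative: 18
Frame 4: SPARE (7+3=10). 10 + next roll (1) = 11. Cumulative: 29
Frame 5: SPARE (1+9=10). 10 + next roll (0) = 10. Cumulative: 39
Frame 6: SPARE (0+10=10). 10 + next roll (5) = 15. Cumulative: 54
Frame 7: OPEN (5+3=8). Cumulative: 62
Frame 8: SPARE (6+4=10). 10 + next roll (10) = 20. Cumulative: 82
Frame 9: STRIKE. 10 + next two rolls (9+0) = 19. Cumulative: 101
Frame 10: OPEN. Sum of all frame-10 rolls (9+0) = 9. Cumulative: 110

Answer: 9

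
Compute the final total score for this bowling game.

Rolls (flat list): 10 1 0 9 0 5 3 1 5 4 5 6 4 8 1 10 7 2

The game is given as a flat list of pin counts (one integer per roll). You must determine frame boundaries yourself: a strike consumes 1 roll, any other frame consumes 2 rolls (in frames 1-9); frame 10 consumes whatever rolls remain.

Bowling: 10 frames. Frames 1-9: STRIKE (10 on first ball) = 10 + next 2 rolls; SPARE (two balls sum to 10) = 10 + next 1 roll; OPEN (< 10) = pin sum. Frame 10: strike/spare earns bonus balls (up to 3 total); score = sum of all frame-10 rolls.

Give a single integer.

Frame 1: STRIKE. 10 + next two rolls (1+0) = 11. Cumulative: 11
Frame 2: OPEN (1+0=1). Cumulative: 12
Frame 3: OPEN (9+0=9). Cumulative: 21
Frame 4: OPEN (5+3=8). Cumulative: 29
Frame 5: OPEN (1+5=6). Cumulative: 35
Frame 6: OPEN (4+5=9). Cumulative: 44
Frame 7: SPARE (6+4=10). 10 + next roll (8) = 18. Cumulative: 62
Frame 8: OPEN (8+1=9). Cumulative: 71
Frame 9: STRIKE. 10 + next two rolls (7+2) = 19. Cumulative: 90
Frame 10: OPEN. Sum of all frame-10 rolls (7+2) = 9. Cumulative: 99

Answer: 99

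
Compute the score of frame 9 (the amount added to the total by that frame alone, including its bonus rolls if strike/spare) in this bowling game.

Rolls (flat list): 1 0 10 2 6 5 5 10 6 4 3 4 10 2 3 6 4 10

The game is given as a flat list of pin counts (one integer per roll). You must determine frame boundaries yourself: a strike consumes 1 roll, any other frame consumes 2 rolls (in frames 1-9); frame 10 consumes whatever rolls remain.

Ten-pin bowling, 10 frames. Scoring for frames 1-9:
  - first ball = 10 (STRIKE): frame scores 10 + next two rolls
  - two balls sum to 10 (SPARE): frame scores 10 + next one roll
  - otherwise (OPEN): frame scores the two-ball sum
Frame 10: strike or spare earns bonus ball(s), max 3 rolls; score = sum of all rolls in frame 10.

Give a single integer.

Frame 1: OPEN (1+0=1). Cumulative: 1
Frame 2: STRIKE. 10 + next two rolls (2+6) = 18. Cumulative: 19
Frame 3: OPEN (2+6=8). Cumulative: 27
Frame 4: SPARE (5+5=10). 10 + next roll (10) = 20. Cumulative: 47
Frame 5: STRIKE. 10 + next two rolls (6+4) = 20. Cumulative: 67
Frame 6: SPARE (6+4=10). 10 + next roll (3) = 13. Cumulative: 80
Frame 7: OPEN (3+4=7). Cumulative: 87
Frame 8: STRIKE. 10 + next two rolls (2+3) = 15. Cumulative: 102
Frame 9: OPEN (2+3=5). Cumulative: 107
Frame 10: SPARE. Sum of all frame-10 rolls (6+4+10) = 20. Cumulative: 127

Answer: 5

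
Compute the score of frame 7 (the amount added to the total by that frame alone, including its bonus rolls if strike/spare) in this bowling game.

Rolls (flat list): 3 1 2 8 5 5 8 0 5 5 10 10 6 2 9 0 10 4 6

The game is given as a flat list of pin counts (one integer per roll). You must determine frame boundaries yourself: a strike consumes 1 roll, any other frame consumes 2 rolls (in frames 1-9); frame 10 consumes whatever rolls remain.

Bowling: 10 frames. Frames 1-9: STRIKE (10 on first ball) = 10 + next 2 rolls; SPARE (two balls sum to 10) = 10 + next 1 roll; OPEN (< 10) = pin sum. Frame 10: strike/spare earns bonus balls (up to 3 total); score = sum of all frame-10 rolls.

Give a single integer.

Answer: 18

Derivation:
Frame 1: OPEN (3+1=4). Cumulative: 4
Frame 2: SPARE (2+8=10). 10 + next roll (5) = 15. Cumulative: 19
Frame 3: SPARE (5+5=10). 10 + next roll (8) = 18. Cumulative: 37
Frame 4: OPEN (8+0=8). Cumulative: 45
Frame 5: SPARE (5+5=10). 10 + next roll (10) = 20. Cumulative: 65
Frame 6: STRIKE. 10 + next two rolls (10+6) = 26. Cumulative: 91
Frame 7: STRIKE. 10 + next two rolls (6+2) = 18. Cumulative: 109
Frame 8: OPEN (6+2=8). Cumulative: 117
Frame 9: OPEN (9+0=9). Cumulative: 126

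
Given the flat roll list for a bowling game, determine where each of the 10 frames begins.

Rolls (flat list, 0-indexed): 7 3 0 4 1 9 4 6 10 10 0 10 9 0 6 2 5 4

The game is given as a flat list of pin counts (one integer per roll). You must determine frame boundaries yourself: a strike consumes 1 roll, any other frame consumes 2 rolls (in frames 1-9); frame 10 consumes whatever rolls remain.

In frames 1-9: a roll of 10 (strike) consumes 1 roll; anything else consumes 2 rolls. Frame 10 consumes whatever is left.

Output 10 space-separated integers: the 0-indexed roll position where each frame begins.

Answer: 0 2 4 6 8 9 10 12 14 16

Derivation:
Frame 1 starts at roll index 0: rolls=7,3 (sum=10), consumes 2 rolls
Frame 2 starts at roll index 2: rolls=0,4 (sum=4), consumes 2 rolls
Frame 3 starts at roll index 4: rolls=1,9 (sum=10), consumes 2 rolls
Frame 4 starts at roll index 6: rolls=4,6 (sum=10), consumes 2 rolls
Frame 5 starts at roll index 8: roll=10 (strike), consumes 1 roll
Frame 6 starts at roll index 9: roll=10 (strike), consumes 1 roll
Frame 7 starts at roll index 10: rolls=0,10 (sum=10), consumes 2 rolls
Frame 8 starts at roll index 12: rolls=9,0 (sum=9), consumes 2 rolls
Frame 9 starts at roll index 14: rolls=6,2 (sum=8), consumes 2 rolls
Frame 10 starts at roll index 16: 2 remaining rolls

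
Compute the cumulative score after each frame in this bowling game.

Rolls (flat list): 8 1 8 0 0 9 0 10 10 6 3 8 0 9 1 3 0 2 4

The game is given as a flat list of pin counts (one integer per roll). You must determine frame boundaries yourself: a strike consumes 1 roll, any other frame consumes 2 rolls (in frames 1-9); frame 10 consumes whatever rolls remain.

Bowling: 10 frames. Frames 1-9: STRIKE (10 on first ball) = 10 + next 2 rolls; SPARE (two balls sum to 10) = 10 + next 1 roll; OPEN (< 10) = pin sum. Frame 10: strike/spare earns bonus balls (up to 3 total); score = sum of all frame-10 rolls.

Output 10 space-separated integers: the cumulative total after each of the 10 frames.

Answer: 9 17 26 46 65 74 82 95 98 104

Derivation:
Frame 1: OPEN (8+1=9). Cumulative: 9
Frame 2: OPEN (8+0=8). Cumulative: 17
Frame 3: OPEN (0+9=9). Cumulative: 26
Frame 4: SPARE (0+10=10). 10 + next roll (10) = 20. Cumulative: 46
Frame 5: STRIKE. 10 + next two rolls (6+3) = 19. Cumulative: 65
Frame 6: OPEN (6+3=9). Cumulative: 74
Frame 7: OPEN (8+0=8). Cumulative: 82
Frame 8: SPARE (9+1=10). 10 + next roll (3) = 13. Cumulative: 95
Frame 9: OPEN (3+0=3). Cumulative: 98
Frame 10: OPEN. Sum of all frame-10 rolls (2+4) = 6. Cumulative: 104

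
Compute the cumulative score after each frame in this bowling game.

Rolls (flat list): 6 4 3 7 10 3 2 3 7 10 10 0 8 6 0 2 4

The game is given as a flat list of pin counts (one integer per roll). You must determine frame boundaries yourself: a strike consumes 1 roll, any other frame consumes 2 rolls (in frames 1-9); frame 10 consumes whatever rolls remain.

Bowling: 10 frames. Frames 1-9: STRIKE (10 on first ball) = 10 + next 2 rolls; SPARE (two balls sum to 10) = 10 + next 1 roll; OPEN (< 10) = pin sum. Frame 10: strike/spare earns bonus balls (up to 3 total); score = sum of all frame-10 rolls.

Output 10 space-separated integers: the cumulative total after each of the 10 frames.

Answer: 13 33 48 53 73 93 111 119 125 131

Derivation:
Frame 1: SPARE (6+4=10). 10 + next roll (3) = 13. Cumulative: 13
Frame 2: SPARE (3+7=10). 10 + next roll (10) = 20. Cumulative: 33
Frame 3: STRIKE. 10 + next two rolls (3+2) = 15. Cumulative: 48
Frame 4: OPEN (3+2=5). Cumulative: 53
Frame 5: SPARE (3+7=10). 10 + next roll (10) = 20. Cumulative: 73
Frame 6: STRIKE. 10 + next two rolls (10+0) = 20. Cumulative: 93
Frame 7: STRIKE. 10 + next two rolls (0+8) = 18. Cumulative: 111
Frame 8: OPEN (0+8=8). Cumulative: 119
Frame 9: OPEN (6+0=6). Cumulative: 125
Frame 10: OPEN. Sum of all frame-10 rolls (2+4) = 6. Cumulative: 131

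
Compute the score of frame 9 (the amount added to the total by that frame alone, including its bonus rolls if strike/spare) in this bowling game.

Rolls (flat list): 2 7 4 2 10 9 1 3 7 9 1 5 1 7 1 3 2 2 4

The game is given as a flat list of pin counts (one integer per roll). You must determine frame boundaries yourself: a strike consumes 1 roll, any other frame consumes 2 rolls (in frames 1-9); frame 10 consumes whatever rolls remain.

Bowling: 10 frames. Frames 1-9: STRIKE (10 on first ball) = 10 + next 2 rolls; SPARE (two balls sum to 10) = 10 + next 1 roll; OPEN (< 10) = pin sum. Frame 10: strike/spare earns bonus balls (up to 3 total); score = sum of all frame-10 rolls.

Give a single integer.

Frame 1: OPEN (2+7=9). Cumulative: 9
Frame 2: OPEN (4+2=6). Cumulative: 15
Frame 3: STRIKE. 10 + next two rolls (9+1) = 20. Cumulative: 35
Frame 4: SPARE (9+1=10). 10 + next roll (3) = 13. Cumulative: 48
Frame 5: SPARE (3+7=10). 10 + next roll (9) = 19. Cumulative: 67
Frame 6: SPARE (9+1=10). 10 + next roll (5) = 15. Cumulative: 82
Frame 7: OPEN (5+1=6). Cumulative: 88
Frame 8: OPEN (7+1=8). Cumulative: 96
Frame 9: OPEN (3+2=5). Cumulative: 101
Frame 10: OPEN. Sum of all frame-10 rolls (2+4) = 6. Cumulative: 107

Answer: 5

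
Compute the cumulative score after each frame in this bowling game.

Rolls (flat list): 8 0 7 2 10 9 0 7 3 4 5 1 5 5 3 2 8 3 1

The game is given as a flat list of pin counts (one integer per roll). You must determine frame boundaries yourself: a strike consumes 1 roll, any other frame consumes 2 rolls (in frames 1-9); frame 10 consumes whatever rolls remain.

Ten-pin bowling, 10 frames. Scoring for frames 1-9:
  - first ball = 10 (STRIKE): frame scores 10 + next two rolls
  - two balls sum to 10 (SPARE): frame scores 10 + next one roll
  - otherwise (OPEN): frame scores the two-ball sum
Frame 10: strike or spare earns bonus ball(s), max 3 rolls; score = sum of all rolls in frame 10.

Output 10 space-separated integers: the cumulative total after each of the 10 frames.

Frame 1: OPEN (8+0=8). Cumulative: 8
Frame 2: OPEN (7+2=9). Cumulative: 17
Frame 3: STRIKE. 10 + next two rolls (9+0) = 19. Cumulative: 36
Frame 4: OPEN (9+0=9). Cumulative: 45
Frame 5: SPARE (7+3=10). 10 + next roll (4) = 14. Cumulative: 59
Frame 6: OPEN (4+5=9). Cumulative: 68
Frame 7: OPEN (1+5=6). Cumulative: 74
Frame 8: OPEN (5+3=8). Cumulative: 82
Frame 9: SPARE (2+8=10). 10 + next roll (3) = 13. Cumulative: 95
Frame 10: OPEN. Sum of all frame-10 rolls (3+1) = 4. Cumulative: 99

Answer: 8 17 36 45 59 68 74 82 95 99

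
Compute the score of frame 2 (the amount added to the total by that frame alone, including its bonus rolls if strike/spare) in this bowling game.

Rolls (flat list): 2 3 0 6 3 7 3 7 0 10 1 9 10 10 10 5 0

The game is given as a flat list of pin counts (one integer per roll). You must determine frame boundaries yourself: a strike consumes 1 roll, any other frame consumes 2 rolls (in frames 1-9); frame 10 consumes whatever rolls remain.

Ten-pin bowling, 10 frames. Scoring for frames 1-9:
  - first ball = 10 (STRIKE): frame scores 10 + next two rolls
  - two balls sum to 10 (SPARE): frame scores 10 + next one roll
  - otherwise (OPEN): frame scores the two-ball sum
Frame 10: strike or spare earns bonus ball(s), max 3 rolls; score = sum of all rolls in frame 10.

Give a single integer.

Frame 1: OPEN (2+3=5). Cumulative: 5
Frame 2: OPEN (0+6=6). Cumulative: 11
Frame 3: SPARE (3+7=10). 10 + next roll (3) = 13. Cumulative: 24
Frame 4: SPARE (3+7=10). 10 + next roll (0) = 10. Cumulative: 34

Answer: 6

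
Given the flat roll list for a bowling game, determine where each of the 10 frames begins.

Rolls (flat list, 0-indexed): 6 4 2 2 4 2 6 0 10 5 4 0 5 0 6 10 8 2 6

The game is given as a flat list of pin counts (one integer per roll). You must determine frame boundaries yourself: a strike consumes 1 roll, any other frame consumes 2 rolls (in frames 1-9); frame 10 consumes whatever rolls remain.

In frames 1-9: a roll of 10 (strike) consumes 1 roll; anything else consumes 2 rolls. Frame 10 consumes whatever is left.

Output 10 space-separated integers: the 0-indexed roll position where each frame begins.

Answer: 0 2 4 6 8 9 11 13 15 16

Derivation:
Frame 1 starts at roll index 0: rolls=6,4 (sum=10), consumes 2 rolls
Frame 2 starts at roll index 2: rolls=2,2 (sum=4), consumes 2 rolls
Frame 3 starts at roll index 4: rolls=4,2 (sum=6), consumes 2 rolls
Frame 4 starts at roll index 6: rolls=6,0 (sum=6), consumes 2 rolls
Frame 5 starts at roll index 8: roll=10 (strike), consumes 1 roll
Frame 6 starts at roll index 9: rolls=5,4 (sum=9), consumes 2 rolls
Frame 7 starts at roll index 11: rolls=0,5 (sum=5), consumes 2 rolls
Frame 8 starts at roll index 13: rolls=0,6 (sum=6), consumes 2 rolls
Frame 9 starts at roll index 15: roll=10 (strike), consumes 1 roll
Frame 10 starts at roll index 16: 3 remaining rolls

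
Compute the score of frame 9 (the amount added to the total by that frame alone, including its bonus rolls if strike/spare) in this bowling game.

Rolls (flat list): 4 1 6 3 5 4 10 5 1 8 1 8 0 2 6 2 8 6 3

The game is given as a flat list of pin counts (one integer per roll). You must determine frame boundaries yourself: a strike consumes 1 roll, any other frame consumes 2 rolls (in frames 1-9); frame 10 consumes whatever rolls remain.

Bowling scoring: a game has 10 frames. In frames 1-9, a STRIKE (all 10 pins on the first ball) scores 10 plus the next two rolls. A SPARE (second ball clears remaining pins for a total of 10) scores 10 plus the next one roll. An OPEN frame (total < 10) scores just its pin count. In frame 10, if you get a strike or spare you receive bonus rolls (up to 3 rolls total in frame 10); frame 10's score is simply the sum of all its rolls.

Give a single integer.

Answer: 16

Derivation:
Frame 1: OPEN (4+1=5). Cumulative: 5
Frame 2: OPEN (6+3=9). Cumulative: 14
Frame 3: OPEN (5+4=9). Cumulative: 23
Frame 4: STRIKE. 10 + next two rolls (5+1) = 16. Cumulative: 39
Frame 5: OPEN (5+1=6). Cumulative: 45
Frame 6: OPEN (8+1=9). Cumulative: 54
Frame 7: OPEN (8+0=8). Cumulative: 62
Frame 8: OPEN (2+6=8). Cumulative: 70
Frame 9: SPARE (2+8=10). 10 + next roll (6) = 16. Cumulative: 86
Frame 10: OPEN. Sum of all frame-10 rolls (6+3) = 9. Cumulative: 95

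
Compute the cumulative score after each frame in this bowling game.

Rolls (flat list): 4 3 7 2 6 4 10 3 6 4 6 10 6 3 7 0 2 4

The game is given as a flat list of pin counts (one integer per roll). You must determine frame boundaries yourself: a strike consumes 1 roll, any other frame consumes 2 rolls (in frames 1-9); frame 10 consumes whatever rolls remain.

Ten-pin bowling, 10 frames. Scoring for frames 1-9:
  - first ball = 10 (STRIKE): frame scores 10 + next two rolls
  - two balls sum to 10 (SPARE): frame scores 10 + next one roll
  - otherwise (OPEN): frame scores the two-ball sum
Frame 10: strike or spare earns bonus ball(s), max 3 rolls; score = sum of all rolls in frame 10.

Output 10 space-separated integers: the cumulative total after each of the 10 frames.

Answer: 7 16 36 55 64 84 103 112 119 125

Derivation:
Frame 1: OPEN (4+3=7). Cumulative: 7
Frame 2: OPEN (7+2=9). Cumulative: 16
Frame 3: SPARE (6+4=10). 10 + next roll (10) = 20. Cumulative: 36
Frame 4: STRIKE. 10 + next two rolls (3+6) = 19. Cumulative: 55
Frame 5: OPEN (3+6=9). Cumulative: 64
Frame 6: SPARE (4+6=10). 10 + next roll (10) = 20. Cumulative: 84
Frame 7: STRIKE. 10 + next two rolls (6+3) = 19. Cumulative: 103
Frame 8: OPEN (6+3=9). Cumulative: 112
Frame 9: OPEN (7+0=7). Cumulative: 119
Frame 10: OPEN. Sum of all frame-10 rolls (2+4) = 6. Cumulative: 125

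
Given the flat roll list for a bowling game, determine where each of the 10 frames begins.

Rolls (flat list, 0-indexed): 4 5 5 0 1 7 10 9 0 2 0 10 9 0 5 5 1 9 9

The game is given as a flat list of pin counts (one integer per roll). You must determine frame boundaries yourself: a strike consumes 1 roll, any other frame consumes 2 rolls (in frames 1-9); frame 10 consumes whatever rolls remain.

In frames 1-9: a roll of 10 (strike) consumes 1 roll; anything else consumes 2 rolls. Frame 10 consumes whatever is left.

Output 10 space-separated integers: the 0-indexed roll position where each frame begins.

Frame 1 starts at roll index 0: rolls=4,5 (sum=9), consumes 2 rolls
Frame 2 starts at roll index 2: rolls=5,0 (sum=5), consumes 2 rolls
Frame 3 starts at roll index 4: rolls=1,7 (sum=8), consumes 2 rolls
Frame 4 starts at roll index 6: roll=10 (strike), consumes 1 roll
Frame 5 starts at roll index 7: rolls=9,0 (sum=9), consumes 2 rolls
Frame 6 starts at roll index 9: rolls=2,0 (sum=2), consumes 2 rolls
Frame 7 starts at roll index 11: roll=10 (strike), consumes 1 roll
Frame 8 starts at roll index 12: rolls=9,0 (sum=9), consumes 2 rolls
Frame 9 starts at roll index 14: rolls=5,5 (sum=10), consumes 2 rolls
Frame 10 starts at roll index 16: 3 remaining rolls

Answer: 0 2 4 6 7 9 11 12 14 16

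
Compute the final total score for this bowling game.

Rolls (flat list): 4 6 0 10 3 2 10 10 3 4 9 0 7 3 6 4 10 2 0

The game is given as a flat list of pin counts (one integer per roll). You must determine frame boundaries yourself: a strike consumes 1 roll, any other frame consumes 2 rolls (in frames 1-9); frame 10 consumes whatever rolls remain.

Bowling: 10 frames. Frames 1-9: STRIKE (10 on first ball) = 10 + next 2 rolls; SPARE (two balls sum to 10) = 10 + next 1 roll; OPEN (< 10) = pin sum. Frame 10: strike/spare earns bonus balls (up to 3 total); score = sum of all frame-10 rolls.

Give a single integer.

Frame 1: SPARE (4+6=10). 10 + next roll (0) = 10. Cumulative: 10
Frame 2: SPARE (0+10=10). 10 + next roll (3) = 13. Cumulative: 23
Frame 3: OPEN (3+2=5). Cumulative: 28
Frame 4: STRIKE. 10 + next two rolls (10+3) = 23. Cumulative: 51
Frame 5: STRIKE. 10 + next two rolls (3+4) = 17. Cumulative: 68
Frame 6: OPEN (3+4=7). Cumulative: 75
Frame 7: OPEN (9+0=9). Cumulative: 84
Frame 8: SPARE (7+3=10). 10 + next roll (6) = 16. Cumulative: 100
Frame 9: SPARE (6+4=10). 10 + next roll (10) = 20. Cumulative: 120
Frame 10: STRIKE. Sum of all frame-10 rolls (10+2+0) = 12. Cumulative: 132

Answer: 132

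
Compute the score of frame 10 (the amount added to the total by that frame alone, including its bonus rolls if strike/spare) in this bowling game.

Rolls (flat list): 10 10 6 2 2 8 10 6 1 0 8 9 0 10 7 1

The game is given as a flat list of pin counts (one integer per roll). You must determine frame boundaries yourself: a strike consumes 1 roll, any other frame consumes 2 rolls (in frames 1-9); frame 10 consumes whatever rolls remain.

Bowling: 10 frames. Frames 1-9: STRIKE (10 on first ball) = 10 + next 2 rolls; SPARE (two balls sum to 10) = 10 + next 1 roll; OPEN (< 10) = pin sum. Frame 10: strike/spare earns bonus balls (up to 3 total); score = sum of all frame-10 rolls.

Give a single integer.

Answer: 8

Derivation:
Frame 1: STRIKE. 10 + next two rolls (10+6) = 26. Cumulative: 26
Frame 2: STRIKE. 10 + next two rolls (6+2) = 18. Cumulative: 44
Frame 3: OPEN (6+2=8). Cumulative: 52
Frame 4: SPARE (2+8=10). 10 + next roll (10) = 20. Cumulative: 72
Frame 5: STRIKE. 10 + next two rolls (6+1) = 17. Cumulative: 89
Frame 6: OPEN (6+1=7). Cumulative: 96
Frame 7: OPEN (0+8=8). Cumulative: 104
Frame 8: OPEN (9+0=9). Cumulative: 113
Frame 9: STRIKE. 10 + next two rolls (7+1) = 18. Cumulative: 131
Frame 10: OPEN. Sum of all frame-10 rolls (7+1) = 8. Cumulative: 139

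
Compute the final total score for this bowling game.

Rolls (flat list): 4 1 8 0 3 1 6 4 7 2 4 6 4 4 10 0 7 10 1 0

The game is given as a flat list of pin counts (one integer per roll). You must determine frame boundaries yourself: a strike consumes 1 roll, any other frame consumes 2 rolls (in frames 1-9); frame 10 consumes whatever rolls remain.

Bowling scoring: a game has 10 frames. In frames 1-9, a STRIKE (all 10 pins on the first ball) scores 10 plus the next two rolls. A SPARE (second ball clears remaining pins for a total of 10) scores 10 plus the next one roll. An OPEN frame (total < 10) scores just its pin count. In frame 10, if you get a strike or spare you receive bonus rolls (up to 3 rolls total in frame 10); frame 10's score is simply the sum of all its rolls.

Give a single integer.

Answer: 100

Derivation:
Frame 1: OPEN (4+1=5). Cumulative: 5
Frame 2: OPEN (8+0=8). Cumulative: 13
Frame 3: OPEN (3+1=4). Cumulative: 17
Frame 4: SPARE (6+4=10). 10 + next roll (7) = 17. Cumulative: 34
Frame 5: OPEN (7+2=9). Cumulative: 43
Frame 6: SPARE (4+6=10). 10 + next roll (4) = 14. Cumulative: 57
Frame 7: OPEN (4+4=8). Cumulative: 65
Frame 8: STRIKE. 10 + next two rolls (0+7) = 17. Cumulative: 82
Frame 9: OPEN (0+7=7). Cumulative: 89
Frame 10: STRIKE. Sum of all frame-10 rolls (10+1+0) = 11. Cumulative: 100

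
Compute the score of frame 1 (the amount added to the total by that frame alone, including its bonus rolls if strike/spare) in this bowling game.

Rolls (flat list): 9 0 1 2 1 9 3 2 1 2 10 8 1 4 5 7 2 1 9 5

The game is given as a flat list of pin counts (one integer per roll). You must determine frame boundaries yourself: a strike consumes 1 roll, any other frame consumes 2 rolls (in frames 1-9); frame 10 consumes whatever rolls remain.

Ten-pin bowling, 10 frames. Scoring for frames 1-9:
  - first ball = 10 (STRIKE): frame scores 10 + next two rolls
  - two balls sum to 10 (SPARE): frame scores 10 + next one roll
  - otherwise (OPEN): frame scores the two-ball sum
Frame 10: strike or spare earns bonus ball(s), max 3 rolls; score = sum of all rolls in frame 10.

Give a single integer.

Frame 1: OPEN (9+0=9). Cumulative: 9
Frame 2: OPEN (1+2=3). Cumulative: 12
Frame 3: SPARE (1+9=10). 10 + next roll (3) = 13. Cumulative: 25

Answer: 9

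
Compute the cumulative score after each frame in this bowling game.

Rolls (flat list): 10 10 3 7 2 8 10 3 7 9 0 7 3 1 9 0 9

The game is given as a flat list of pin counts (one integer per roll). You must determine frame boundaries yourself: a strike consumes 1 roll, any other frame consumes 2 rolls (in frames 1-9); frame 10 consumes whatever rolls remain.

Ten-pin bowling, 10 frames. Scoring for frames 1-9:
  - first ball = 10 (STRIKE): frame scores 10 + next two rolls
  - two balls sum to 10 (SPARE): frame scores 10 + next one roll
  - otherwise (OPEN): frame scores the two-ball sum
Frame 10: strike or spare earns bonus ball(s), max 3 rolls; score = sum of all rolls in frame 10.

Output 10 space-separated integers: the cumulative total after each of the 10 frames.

Frame 1: STRIKE. 10 + next two rolls (10+3) = 23. Cumulative: 23
Frame 2: STRIKE. 10 + next two rolls (3+7) = 20. Cumulative: 43
Frame 3: SPARE (3+7=10). 10 + next roll (2) = 12. Cumulative: 55
Frame 4: SPARE (2+8=10). 10 + next roll (10) = 20. Cumulative: 75
Frame 5: STRIKE. 10 + next two rolls (3+7) = 20. Cumulative: 95
Frame 6: SPARE (3+7=10). 10 + next roll (9) = 19. Cumulative: 114
Frame 7: OPEN (9+0=9). Cumulative: 123
Frame 8: SPARE (7+3=10). 10 + next roll (1) = 11. Cumulative: 134
Frame 9: SPARE (1+9=10). 10 + next roll (0) = 10. Cumulative: 144
Frame 10: OPEN. Sum of all frame-10 rolls (0+9) = 9. Cumulative: 153

Answer: 23 43 55 75 95 114 123 134 144 153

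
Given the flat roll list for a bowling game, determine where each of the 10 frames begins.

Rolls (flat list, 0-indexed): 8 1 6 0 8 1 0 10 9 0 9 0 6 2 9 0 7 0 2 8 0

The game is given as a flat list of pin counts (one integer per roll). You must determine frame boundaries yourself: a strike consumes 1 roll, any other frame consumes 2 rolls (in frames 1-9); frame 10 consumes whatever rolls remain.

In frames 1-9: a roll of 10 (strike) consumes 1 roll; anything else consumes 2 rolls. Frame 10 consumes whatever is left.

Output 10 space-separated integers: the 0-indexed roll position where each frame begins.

Answer: 0 2 4 6 8 10 12 14 16 18

Derivation:
Frame 1 starts at roll index 0: rolls=8,1 (sum=9), consumes 2 rolls
Frame 2 starts at roll index 2: rolls=6,0 (sum=6), consumes 2 rolls
Frame 3 starts at roll index 4: rolls=8,1 (sum=9), consumes 2 rolls
Frame 4 starts at roll index 6: rolls=0,10 (sum=10), consumes 2 rolls
Frame 5 starts at roll index 8: rolls=9,0 (sum=9), consumes 2 rolls
Frame 6 starts at roll index 10: rolls=9,0 (sum=9), consumes 2 rolls
Frame 7 starts at roll index 12: rolls=6,2 (sum=8), consumes 2 rolls
Frame 8 starts at roll index 14: rolls=9,0 (sum=9), consumes 2 rolls
Frame 9 starts at roll index 16: rolls=7,0 (sum=7), consumes 2 rolls
Frame 10 starts at roll index 18: 3 remaining rolls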